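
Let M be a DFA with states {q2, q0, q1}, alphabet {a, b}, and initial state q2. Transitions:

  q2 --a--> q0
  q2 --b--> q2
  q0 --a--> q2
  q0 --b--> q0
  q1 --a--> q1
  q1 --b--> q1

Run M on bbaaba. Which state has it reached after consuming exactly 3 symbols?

q2 → q2 → q2 → q0
After 3 symbols: q0.

q0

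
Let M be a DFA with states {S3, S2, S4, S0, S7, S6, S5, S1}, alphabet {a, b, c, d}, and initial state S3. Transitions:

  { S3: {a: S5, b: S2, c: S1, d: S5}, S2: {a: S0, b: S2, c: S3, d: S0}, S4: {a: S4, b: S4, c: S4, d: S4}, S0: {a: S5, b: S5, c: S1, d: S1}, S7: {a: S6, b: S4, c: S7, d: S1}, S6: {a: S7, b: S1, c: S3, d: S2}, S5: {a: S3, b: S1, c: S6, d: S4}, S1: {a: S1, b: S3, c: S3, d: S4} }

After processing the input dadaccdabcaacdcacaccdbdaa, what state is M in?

S4

Trace: S3 -d-> S5 -a-> S3 -d-> S5 -a-> S3 -c-> S1 -c-> S3 -d-> S5 -a-> S3 -b-> S2 -c-> S3 -a-> S5 -a-> S3 -c-> S1 -d-> S4 -c-> S4 -a-> S4 -c-> S4 -a-> S4 -c-> S4 -c-> S4 -d-> S4 -b-> S4 -d-> S4 -a-> S4 -a-> S4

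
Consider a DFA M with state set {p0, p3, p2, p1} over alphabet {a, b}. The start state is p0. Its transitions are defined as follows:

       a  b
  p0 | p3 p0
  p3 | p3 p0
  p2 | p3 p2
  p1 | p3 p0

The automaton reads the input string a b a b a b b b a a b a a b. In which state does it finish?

p0 → p3 → p0 → p3 → p0 → p3 → p0 → p0 → p0 → p3 → p3 → p0 → p3 → p3 → p0

p0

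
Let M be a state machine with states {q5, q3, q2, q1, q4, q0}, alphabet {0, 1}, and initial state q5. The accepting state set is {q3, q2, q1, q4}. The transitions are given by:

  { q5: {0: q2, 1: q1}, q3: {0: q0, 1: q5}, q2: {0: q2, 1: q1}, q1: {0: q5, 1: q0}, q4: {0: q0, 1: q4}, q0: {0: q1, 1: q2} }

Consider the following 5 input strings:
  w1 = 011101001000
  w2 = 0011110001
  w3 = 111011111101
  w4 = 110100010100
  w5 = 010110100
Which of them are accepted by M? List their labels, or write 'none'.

w1: Trace: q5 -0-> q2 -1-> q1 -1-> q0 -1-> q2 -0-> q2 -1-> q1 -0-> q5 -0-> q2 -1-> q1 -0-> q5 -0-> q2 -0-> q2  → end q2, accepted
w2: Trace: q5 -0-> q2 -0-> q2 -1-> q1 -1-> q0 -1-> q2 -1-> q1 -0-> q5 -0-> q2 -0-> q2 -1-> q1  → end q1, accepted
w3: Trace: q5 -1-> q1 -1-> q0 -1-> q2 -0-> q2 -1-> q1 -1-> q0 -1-> q2 -1-> q1 -1-> q0 -1-> q2 -0-> q2 -1-> q1  → end q1, accepted
w4: Trace: q5 -1-> q1 -1-> q0 -0-> q1 -1-> q0 -0-> q1 -0-> q5 -0-> q2 -1-> q1 -0-> q5 -1-> q1 -0-> q5 -0-> q2  → end q2, accepted
w5: Trace: q5 -0-> q2 -1-> q1 -0-> q5 -1-> q1 -1-> q0 -0-> q1 -1-> q0 -0-> q1 -0-> q5  → end q5, rejected

w1, w2, w3, w4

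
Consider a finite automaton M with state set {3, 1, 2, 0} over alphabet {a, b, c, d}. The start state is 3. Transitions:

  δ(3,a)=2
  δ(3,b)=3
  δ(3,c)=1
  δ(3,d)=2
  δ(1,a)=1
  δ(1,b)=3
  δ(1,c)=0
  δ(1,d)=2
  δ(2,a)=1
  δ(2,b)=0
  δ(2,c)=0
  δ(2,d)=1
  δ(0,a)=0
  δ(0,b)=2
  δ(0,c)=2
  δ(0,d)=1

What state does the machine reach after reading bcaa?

start at 3
read 'b': 3 → 3
read 'c': 3 → 1
read 'a': 1 → 1
read 'a': 1 → 1

1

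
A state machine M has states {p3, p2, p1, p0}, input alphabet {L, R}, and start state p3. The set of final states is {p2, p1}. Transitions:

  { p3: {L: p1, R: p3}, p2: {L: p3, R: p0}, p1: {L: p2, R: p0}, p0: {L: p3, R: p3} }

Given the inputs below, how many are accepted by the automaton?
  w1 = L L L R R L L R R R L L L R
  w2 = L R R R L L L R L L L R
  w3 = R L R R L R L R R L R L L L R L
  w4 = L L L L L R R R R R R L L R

0

w1: p3 → p1 → p2 → p3 → p3 → p3 → p1 → p2 → p0 → p3 → p3 → p1 → p2 → p3 → p3  → end p3, rejected
w2: p3 → p1 → p0 → p3 → p3 → p1 → p2 → p3 → p3 → p1 → p2 → p3 → p3  → end p3, rejected
w3: p3 → p3 → p1 → p0 → p3 → p1 → p0 → p3 → p3 → p3 → p1 → p0 → p3 → p1 → p2 → p0 → p3  → end p3, rejected
w4: p3 → p1 → p2 → p3 → p1 → p2 → p0 → p3 → p3 → p3 → p3 → p3 → p1 → p2 → p0  → end p0, rejected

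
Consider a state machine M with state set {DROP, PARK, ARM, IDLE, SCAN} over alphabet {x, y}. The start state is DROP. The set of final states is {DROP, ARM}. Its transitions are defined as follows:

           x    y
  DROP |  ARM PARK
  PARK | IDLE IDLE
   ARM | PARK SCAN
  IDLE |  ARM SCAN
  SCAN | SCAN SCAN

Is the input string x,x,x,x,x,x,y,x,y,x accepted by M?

No

DROP → ARM → PARK → IDLE → ARM → PARK → IDLE → SCAN → SCAN → SCAN → SCAN
End state SCAN is not accepting.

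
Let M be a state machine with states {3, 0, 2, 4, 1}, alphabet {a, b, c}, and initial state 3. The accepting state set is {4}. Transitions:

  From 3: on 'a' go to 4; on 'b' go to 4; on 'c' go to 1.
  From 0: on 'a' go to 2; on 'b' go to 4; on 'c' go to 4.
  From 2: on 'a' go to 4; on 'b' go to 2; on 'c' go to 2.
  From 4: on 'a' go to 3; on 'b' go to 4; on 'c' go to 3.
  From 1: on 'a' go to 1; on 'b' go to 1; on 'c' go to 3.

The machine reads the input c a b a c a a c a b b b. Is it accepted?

3 → 1 → 1 → 1 → 1 → 3 → 4 → 3 → 1 → 1 → 1 → 1 → 1
End state 1 is not accepting.

No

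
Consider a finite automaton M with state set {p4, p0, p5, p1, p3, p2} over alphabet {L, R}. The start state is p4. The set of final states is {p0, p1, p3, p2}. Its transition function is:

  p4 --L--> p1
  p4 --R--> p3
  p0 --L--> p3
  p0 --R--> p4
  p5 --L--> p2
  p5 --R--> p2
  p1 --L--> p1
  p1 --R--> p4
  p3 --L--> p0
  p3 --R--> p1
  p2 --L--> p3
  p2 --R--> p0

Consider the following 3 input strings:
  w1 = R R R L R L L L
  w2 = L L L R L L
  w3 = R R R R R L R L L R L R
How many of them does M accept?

w1: Trace: p4 -R-> p3 -R-> p1 -R-> p4 -L-> p1 -R-> p4 -L-> p1 -L-> p1 -L-> p1  → end p1, accepted
w2: Trace: p4 -L-> p1 -L-> p1 -L-> p1 -R-> p4 -L-> p1 -L-> p1  → end p1, accepted
w3: Trace: p4 -R-> p3 -R-> p1 -R-> p4 -R-> p3 -R-> p1 -L-> p1 -R-> p4 -L-> p1 -L-> p1 -R-> p4 -L-> p1 -R-> p4  → end p4, rejected

2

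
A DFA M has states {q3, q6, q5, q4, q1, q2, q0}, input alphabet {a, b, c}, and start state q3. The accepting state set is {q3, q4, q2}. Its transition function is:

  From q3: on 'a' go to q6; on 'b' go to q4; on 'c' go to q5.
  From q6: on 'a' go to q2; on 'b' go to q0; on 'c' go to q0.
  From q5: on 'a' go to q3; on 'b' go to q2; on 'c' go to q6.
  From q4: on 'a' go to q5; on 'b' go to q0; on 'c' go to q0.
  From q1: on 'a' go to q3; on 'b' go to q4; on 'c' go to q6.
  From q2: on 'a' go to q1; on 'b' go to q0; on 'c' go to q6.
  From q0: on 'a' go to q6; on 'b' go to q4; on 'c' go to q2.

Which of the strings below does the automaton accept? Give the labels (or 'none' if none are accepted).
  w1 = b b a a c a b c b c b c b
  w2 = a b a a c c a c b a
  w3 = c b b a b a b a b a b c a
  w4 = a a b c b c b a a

w1: Trace: q3 -b-> q4 -b-> q0 -a-> q6 -a-> q2 -c-> q6 -a-> q2 -b-> q0 -c-> q2 -b-> q0 -c-> q2 -b-> q0 -c-> q2 -b-> q0  → end q0, rejected
w2: Trace: q3 -a-> q6 -b-> q0 -a-> q6 -a-> q2 -c-> q6 -c-> q0 -a-> q6 -c-> q0 -b-> q4 -a-> q5  → end q5, rejected
w3: Trace: q3 -c-> q5 -b-> q2 -b-> q0 -a-> q6 -b-> q0 -a-> q6 -b-> q0 -a-> q6 -b-> q0 -a-> q6 -b-> q0 -c-> q2 -a-> q1  → end q1, rejected
w4: Trace: q3 -a-> q6 -a-> q2 -b-> q0 -c-> q2 -b-> q0 -c-> q2 -b-> q0 -a-> q6 -a-> q2  → end q2, accepted

w4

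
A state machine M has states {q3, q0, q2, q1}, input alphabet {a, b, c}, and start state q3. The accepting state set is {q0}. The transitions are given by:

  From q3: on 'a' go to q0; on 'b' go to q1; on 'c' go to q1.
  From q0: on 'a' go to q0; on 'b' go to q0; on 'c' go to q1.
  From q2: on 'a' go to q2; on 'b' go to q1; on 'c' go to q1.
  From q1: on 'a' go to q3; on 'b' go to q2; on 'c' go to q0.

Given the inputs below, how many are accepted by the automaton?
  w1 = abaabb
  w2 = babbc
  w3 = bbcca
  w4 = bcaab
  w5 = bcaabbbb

w1: q3 → q0 → q0 → q0 → q0 → q0 → q0  → end q0, accepted
w2: q3 → q1 → q3 → q1 → q2 → q1  → end q1, rejected
w3: q3 → q1 → q2 → q1 → q0 → q0  → end q0, accepted
w4: q3 → q1 → q0 → q0 → q0 → q0  → end q0, accepted
w5: q3 → q1 → q0 → q0 → q0 → q0 → q0 → q0 → q0  → end q0, accepted

4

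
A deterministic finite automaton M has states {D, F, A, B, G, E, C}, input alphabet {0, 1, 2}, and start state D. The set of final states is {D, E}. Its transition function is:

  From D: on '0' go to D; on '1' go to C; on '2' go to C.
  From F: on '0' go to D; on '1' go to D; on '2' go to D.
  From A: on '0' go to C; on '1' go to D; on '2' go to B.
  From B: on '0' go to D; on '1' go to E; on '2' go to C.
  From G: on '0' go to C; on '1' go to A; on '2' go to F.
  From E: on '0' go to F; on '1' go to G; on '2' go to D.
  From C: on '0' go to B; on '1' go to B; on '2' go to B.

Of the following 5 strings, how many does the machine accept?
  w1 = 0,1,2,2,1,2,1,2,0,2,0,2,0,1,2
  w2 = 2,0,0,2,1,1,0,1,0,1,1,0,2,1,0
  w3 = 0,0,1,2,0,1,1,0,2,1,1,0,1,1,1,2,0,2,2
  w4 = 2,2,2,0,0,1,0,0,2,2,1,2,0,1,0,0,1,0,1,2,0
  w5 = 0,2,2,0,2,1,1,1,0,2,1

4

w1: Trace: D -0-> D -1-> C -2-> B -2-> C -1-> B -2-> C -1-> B -2-> C -0-> B -2-> C -0-> B -2-> C -0-> B -1-> E -2-> D  → end D, accepted
w2: Trace: D -2-> C -0-> B -0-> D -2-> C -1-> B -1-> E -0-> F -1-> D -0-> D -1-> C -1-> B -0-> D -2-> C -1-> B -0-> D  → end D, accepted
w3: Trace: D -0-> D -0-> D -1-> C -2-> B -0-> D -1-> C -1-> B -0-> D -2-> C -1-> B -1-> E -0-> F -1-> D -1-> C -1-> B -2-> C -0-> B -2-> C -2-> B  → end B, rejected
w4: Trace: D -2-> C -2-> B -2-> C -0-> B -0-> D -1-> C -0-> B -0-> D -2-> C -2-> B -1-> E -2-> D -0-> D -1-> C -0-> B -0-> D -1-> C -0-> B -1-> E -2-> D -0-> D  → end D, accepted
w5: Trace: D -0-> D -2-> C -2-> B -0-> D -2-> C -1-> B -1-> E -1-> G -0-> C -2-> B -1-> E  → end E, accepted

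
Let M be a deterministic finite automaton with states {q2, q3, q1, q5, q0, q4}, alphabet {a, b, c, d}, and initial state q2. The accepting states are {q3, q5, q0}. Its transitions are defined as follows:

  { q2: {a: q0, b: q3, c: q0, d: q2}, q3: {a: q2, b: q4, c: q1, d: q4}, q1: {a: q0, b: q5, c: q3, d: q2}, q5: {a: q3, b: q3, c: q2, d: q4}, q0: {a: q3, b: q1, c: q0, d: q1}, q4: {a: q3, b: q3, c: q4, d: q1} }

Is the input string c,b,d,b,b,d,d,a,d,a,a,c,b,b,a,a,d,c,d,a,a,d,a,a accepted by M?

start at q2
read 'c': q2 → q0
read 'b': q0 → q1
read 'd': q1 → q2
read 'b': q2 → q3
read 'b': q3 → q4
read 'd': q4 → q1
read 'd': q1 → q2
read 'a': q2 → q0
read 'd': q0 → q1
read 'a': q1 → q0
read 'a': q0 → q3
read 'c': q3 → q1
read 'b': q1 → q5
read 'b': q5 → q3
read 'a': q3 → q2
read 'a': q2 → q0
read 'd': q0 → q1
read 'c': q1 → q3
read 'd': q3 → q4
read 'a': q4 → q3
read 'a': q3 → q2
read 'd': q2 → q2
read 'a': q2 → q0
read 'a': q0 → q3
End state q3 is accepting.

Yes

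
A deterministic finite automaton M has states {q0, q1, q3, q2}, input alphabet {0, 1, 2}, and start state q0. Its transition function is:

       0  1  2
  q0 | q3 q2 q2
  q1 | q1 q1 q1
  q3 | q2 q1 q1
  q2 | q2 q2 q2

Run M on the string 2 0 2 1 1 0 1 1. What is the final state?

q2

q0 → q2 → q2 → q2 → q2 → q2 → q2 → q2 → q2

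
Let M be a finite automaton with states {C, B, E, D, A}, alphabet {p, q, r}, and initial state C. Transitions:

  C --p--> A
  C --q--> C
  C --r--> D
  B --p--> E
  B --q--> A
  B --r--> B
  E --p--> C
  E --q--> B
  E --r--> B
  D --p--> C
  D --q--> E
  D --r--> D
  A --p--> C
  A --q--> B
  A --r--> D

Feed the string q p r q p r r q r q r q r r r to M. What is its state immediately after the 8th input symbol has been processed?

E

Trace: C -q-> C -p-> A -r-> D -q-> E -p-> C -r-> D -r-> D -q-> E
After 8 symbols: E.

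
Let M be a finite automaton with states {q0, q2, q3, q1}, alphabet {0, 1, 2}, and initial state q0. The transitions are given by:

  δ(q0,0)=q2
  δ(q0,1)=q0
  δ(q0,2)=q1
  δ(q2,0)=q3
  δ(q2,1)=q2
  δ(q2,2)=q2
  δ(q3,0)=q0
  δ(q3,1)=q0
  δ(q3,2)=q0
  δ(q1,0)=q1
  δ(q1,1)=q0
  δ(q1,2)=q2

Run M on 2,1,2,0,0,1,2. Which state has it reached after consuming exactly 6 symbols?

start at q0
read '2': q0 → q1
read '1': q1 → q0
read '2': q0 → q1
read '0': q1 → q1
read '0': q1 → q1
read '1': q1 → q0
After 6 symbols: q0.

q0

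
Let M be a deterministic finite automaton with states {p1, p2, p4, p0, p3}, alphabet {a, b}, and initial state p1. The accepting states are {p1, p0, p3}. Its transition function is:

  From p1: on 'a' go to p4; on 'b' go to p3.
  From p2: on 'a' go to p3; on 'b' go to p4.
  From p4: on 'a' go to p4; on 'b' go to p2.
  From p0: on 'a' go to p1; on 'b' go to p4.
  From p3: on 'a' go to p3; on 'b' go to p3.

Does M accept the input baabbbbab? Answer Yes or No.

start at p1
read 'b': p1 → p3
read 'a': p3 → p3
read 'a': p3 → p3
read 'b': p3 → p3
read 'b': p3 → p3
read 'b': p3 → p3
read 'b': p3 → p3
read 'a': p3 → p3
read 'b': p3 → p3
End state p3 is accepting.

Yes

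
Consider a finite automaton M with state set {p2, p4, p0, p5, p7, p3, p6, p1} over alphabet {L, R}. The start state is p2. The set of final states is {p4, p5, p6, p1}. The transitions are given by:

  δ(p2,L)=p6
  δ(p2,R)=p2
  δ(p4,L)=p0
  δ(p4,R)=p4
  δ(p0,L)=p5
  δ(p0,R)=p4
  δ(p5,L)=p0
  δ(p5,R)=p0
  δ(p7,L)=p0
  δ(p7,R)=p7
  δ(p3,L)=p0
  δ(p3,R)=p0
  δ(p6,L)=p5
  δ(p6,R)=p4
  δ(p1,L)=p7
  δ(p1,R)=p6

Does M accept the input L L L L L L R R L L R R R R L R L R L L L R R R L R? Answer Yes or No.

Yes

start at p2
read 'L': p2 → p6
read 'L': p6 → p5
read 'L': p5 → p0
read 'L': p0 → p5
read 'L': p5 → p0
read 'L': p0 → p5
read 'R': p5 → p0
read 'R': p0 → p4
read 'L': p4 → p0
read 'L': p0 → p5
read 'R': p5 → p0
read 'R': p0 → p4
read 'R': p4 → p4
read 'R': p4 → p4
read 'L': p4 → p0
read 'R': p0 → p4
read 'L': p4 → p0
read 'R': p0 → p4
read 'L': p4 → p0
read 'L': p0 → p5
read 'L': p5 → p0
read 'R': p0 → p4
read 'R': p4 → p4
read 'R': p4 → p4
read 'L': p4 → p0
read 'R': p0 → p4
End state p4 is accepting.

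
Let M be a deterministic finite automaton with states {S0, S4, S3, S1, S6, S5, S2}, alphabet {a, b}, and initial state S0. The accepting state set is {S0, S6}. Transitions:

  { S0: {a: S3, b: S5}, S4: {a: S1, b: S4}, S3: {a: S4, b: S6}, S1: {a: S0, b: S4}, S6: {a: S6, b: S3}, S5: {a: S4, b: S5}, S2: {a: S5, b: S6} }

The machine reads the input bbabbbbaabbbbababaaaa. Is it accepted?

No

Trace: S0 -b-> S5 -b-> S5 -a-> S4 -b-> S4 -b-> S4 -b-> S4 -b-> S4 -a-> S1 -a-> S0 -b-> S5 -b-> S5 -b-> S5 -b-> S5 -a-> S4 -b-> S4 -a-> S1 -b-> S4 -a-> S1 -a-> S0 -a-> S3 -a-> S4
End state S4 is not accepting.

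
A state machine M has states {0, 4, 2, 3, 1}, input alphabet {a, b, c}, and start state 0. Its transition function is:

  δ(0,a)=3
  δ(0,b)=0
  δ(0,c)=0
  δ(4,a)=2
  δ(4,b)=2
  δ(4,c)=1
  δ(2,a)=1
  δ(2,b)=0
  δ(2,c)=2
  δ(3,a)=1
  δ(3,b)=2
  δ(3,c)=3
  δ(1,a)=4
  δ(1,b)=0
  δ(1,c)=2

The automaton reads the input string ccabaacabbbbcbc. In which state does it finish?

0

start at 0
read 'c': 0 → 0
read 'c': 0 → 0
read 'a': 0 → 3
read 'b': 3 → 2
read 'a': 2 → 1
read 'a': 1 → 4
read 'c': 4 → 1
read 'a': 1 → 4
read 'b': 4 → 2
read 'b': 2 → 0
read 'b': 0 → 0
read 'b': 0 → 0
read 'c': 0 → 0
read 'b': 0 → 0
read 'c': 0 → 0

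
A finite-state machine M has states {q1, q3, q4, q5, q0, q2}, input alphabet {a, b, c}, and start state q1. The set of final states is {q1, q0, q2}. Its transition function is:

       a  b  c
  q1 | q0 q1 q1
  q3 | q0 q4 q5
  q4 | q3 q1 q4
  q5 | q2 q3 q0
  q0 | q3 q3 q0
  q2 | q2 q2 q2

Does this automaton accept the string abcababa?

Yes

start at q1
read 'a': q1 → q0
read 'b': q0 → q3
read 'c': q3 → q5
read 'a': q5 → q2
read 'b': q2 → q2
read 'a': q2 → q2
read 'b': q2 → q2
read 'a': q2 → q2
End state q2 is accepting.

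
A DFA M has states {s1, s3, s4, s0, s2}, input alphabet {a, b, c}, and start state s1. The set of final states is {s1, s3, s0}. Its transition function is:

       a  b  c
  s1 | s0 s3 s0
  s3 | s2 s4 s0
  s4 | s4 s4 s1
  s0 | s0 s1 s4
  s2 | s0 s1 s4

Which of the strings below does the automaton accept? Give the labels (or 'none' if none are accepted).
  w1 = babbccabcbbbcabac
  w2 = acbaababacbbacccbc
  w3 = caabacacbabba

w1: Trace: s1 -b-> s3 -a-> s2 -b-> s1 -b-> s3 -c-> s0 -c-> s4 -a-> s4 -b-> s4 -c-> s1 -b-> s3 -b-> s4 -b-> s4 -c-> s1 -a-> s0 -b-> s1 -a-> s0 -c-> s4  → end s4, rejected
w2: Trace: s1 -a-> s0 -c-> s4 -b-> s4 -a-> s4 -a-> s4 -b-> s4 -a-> s4 -b-> s4 -a-> s4 -c-> s1 -b-> s3 -b-> s4 -a-> s4 -c-> s1 -c-> s0 -c-> s4 -b-> s4 -c-> s1  → end s1, accepted
w3: Trace: s1 -c-> s0 -a-> s0 -a-> s0 -b-> s1 -a-> s0 -c-> s4 -a-> s4 -c-> s1 -b-> s3 -a-> s2 -b-> s1 -b-> s3 -a-> s2  → end s2, rejected

w2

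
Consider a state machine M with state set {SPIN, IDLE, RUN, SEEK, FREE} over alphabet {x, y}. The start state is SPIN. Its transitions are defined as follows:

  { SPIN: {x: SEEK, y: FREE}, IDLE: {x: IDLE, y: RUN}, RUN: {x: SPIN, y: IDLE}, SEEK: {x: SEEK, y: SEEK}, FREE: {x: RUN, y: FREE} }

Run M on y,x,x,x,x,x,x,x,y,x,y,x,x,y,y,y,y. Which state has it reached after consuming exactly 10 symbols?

SEEK

Trace: SPIN -y-> FREE -x-> RUN -x-> SPIN -x-> SEEK -x-> SEEK -x-> SEEK -x-> SEEK -x-> SEEK -y-> SEEK -x-> SEEK
After 10 symbols: SEEK.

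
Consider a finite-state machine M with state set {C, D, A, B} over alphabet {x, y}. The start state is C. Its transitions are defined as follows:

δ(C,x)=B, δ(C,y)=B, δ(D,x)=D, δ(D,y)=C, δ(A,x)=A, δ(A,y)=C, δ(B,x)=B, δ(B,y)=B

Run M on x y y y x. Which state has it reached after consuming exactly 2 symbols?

B

start at C
read 'x': C → B
read 'y': B → B
After 2 symbols: B.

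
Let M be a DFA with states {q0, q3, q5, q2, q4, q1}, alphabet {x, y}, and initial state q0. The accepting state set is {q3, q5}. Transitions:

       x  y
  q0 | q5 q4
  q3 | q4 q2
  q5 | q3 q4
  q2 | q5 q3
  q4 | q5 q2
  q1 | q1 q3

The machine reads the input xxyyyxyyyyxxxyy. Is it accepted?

q0 → q5 → q3 → q2 → q3 → q2 → q5 → q4 → q2 → q3 → q2 → q5 → q3 → q4 → q2 → q3
End state q3 is accepting.

Yes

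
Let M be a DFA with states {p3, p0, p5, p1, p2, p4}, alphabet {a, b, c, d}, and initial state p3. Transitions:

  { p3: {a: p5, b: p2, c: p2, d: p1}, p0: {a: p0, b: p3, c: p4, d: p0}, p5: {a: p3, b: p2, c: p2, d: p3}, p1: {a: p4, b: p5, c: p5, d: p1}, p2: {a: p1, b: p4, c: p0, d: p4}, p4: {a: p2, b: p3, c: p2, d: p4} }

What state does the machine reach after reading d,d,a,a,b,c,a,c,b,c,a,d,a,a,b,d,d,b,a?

Trace: p3 -d-> p1 -d-> p1 -a-> p4 -a-> p2 -b-> p4 -c-> p2 -a-> p1 -c-> p5 -b-> p2 -c-> p0 -a-> p0 -d-> p0 -a-> p0 -a-> p0 -b-> p3 -d-> p1 -d-> p1 -b-> p5 -a-> p3

p3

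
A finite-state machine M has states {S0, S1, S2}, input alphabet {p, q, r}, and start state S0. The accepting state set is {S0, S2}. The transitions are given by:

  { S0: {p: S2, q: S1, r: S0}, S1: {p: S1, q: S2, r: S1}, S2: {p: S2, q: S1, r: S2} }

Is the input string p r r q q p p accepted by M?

S0 → S2 → S2 → S2 → S1 → S2 → S2 → S2
End state S2 is accepting.

Yes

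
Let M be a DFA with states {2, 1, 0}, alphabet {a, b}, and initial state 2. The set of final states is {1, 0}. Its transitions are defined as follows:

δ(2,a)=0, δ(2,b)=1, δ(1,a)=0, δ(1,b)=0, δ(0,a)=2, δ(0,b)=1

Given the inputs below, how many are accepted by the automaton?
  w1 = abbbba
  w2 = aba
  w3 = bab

2

w1: Trace: 2 -a-> 0 -b-> 1 -b-> 0 -b-> 1 -b-> 0 -a-> 2  → end 2, rejected
w2: Trace: 2 -a-> 0 -b-> 1 -a-> 0  → end 0, accepted
w3: Trace: 2 -b-> 1 -a-> 0 -b-> 1  → end 1, accepted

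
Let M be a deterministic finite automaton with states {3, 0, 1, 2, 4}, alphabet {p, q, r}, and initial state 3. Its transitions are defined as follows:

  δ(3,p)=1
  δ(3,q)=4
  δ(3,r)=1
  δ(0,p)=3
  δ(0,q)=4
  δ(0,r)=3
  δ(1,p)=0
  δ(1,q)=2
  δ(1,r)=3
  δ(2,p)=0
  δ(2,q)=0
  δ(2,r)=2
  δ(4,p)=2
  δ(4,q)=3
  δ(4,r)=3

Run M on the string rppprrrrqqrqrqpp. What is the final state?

start at 3
read 'r': 3 → 1
read 'p': 1 → 0
read 'p': 0 → 3
read 'p': 3 → 1
read 'r': 1 → 3
read 'r': 3 → 1
read 'r': 1 → 3
read 'r': 3 → 1
read 'q': 1 → 2
read 'q': 2 → 0
read 'r': 0 → 3
read 'q': 3 → 4
read 'r': 4 → 3
read 'q': 3 → 4
read 'p': 4 → 2
read 'p': 2 → 0

0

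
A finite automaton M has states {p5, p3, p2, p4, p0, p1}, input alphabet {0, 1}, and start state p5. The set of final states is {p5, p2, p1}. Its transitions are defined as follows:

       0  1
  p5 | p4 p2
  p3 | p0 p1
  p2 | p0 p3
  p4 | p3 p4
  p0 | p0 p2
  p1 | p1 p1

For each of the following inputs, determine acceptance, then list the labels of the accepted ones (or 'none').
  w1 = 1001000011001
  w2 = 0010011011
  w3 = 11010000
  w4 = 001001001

w1:
  start at p5
  read '1': p5 → p2
  read '0': p2 → p0
  read '0': p0 → p0
  read '1': p0 → p2
  read '0': p2 → p0
  read '0': p0 → p0
  read '0': p0 → p0
  read '0': p0 → p0
  read '1': p0 → p2
  read '1': p2 → p3
  read '0': p3 → p0
  read '0': p0 → p0
  read '1': p0 → p2
  end p2, accepted
w2:
  start at p5
  read '0': p5 → p4
  read '0': p4 → p3
  read '1': p3 → p1
  read '0': p1 → p1
  read '0': p1 → p1
  read '1': p1 → p1
  read '1': p1 → p1
  read '0': p1 → p1
  read '1': p1 → p1
  read '1': p1 → p1
  end p1, accepted
w3:
  start at p5
  read '1': p5 → p2
  read '1': p2 → p3
  read '0': p3 → p0
  read '1': p0 → p2
  read '0': p2 → p0
  read '0': p0 → p0
  read '0': p0 → p0
  read '0': p0 → p0
  end p0, rejected
w4:
  start at p5
  read '0': p5 → p4
  read '0': p4 → p3
  read '1': p3 → p1
  read '0': p1 → p1
  read '0': p1 → p1
  read '1': p1 → p1
  read '0': p1 → p1
  read '0': p1 → p1
  read '1': p1 → p1
  end p1, accepted

w1, w2, w4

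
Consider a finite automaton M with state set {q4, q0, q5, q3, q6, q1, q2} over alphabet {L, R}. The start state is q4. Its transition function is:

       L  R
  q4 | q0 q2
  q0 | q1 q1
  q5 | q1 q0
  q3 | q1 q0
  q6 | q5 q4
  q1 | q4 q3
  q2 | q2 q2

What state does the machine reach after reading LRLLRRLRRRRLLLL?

q1

start at q4
read 'L': q4 → q0
read 'R': q0 → q1
read 'L': q1 → q4
read 'L': q4 → q0
read 'R': q0 → q1
read 'R': q1 → q3
read 'L': q3 → q1
read 'R': q1 → q3
read 'R': q3 → q0
read 'R': q0 → q1
read 'R': q1 → q3
read 'L': q3 → q1
read 'L': q1 → q4
read 'L': q4 → q0
read 'L': q0 → q1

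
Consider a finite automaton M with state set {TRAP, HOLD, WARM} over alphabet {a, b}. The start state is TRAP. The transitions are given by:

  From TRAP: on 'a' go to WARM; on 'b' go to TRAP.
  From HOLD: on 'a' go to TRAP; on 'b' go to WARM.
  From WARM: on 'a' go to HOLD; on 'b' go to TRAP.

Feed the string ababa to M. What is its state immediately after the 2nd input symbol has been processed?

TRAP → WARM → TRAP
After 2 symbols: TRAP.

TRAP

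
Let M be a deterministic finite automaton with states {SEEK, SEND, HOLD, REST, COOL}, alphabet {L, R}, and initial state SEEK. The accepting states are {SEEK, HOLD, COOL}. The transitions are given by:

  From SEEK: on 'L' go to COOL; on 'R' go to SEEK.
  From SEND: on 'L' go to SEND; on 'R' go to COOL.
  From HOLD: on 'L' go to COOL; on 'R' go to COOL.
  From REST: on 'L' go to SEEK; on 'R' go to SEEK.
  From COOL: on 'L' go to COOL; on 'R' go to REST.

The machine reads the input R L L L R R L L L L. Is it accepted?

SEEK → SEEK → COOL → COOL → COOL → REST → SEEK → COOL → COOL → COOL → COOL
End state COOL is accepting.

Yes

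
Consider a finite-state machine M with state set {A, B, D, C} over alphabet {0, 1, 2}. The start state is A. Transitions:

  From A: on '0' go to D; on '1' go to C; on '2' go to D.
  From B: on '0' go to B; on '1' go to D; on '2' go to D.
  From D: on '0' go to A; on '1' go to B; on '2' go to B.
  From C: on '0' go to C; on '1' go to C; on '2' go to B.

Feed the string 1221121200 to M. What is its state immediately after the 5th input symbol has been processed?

A → C → B → D → B → D
After 5 symbols: D.

D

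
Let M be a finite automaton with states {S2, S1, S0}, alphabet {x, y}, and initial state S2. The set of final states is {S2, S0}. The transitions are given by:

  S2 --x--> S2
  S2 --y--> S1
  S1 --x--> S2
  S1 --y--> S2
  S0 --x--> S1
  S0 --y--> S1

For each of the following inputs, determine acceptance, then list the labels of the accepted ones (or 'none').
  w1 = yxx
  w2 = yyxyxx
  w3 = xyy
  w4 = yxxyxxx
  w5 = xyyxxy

w1, w2, w3, w4

w1: S2 → S1 → S2 → S2  → end S2, accepted
w2: S2 → S1 → S2 → S2 → S1 → S2 → S2  → end S2, accepted
w3: S2 → S2 → S1 → S2  → end S2, accepted
w4: S2 → S1 → S2 → S2 → S1 → S2 → S2 → S2  → end S2, accepted
w5: S2 → S2 → S1 → S2 → S2 → S2 → S1  → end S1, rejected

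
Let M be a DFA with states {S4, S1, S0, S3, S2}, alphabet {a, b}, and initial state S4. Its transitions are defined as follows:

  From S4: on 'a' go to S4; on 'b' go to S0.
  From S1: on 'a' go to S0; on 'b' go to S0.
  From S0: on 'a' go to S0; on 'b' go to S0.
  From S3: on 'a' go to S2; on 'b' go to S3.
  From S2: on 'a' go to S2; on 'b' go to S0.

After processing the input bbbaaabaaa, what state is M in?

S0

S4 → S0 → S0 → S0 → S0 → S0 → S0 → S0 → S0 → S0 → S0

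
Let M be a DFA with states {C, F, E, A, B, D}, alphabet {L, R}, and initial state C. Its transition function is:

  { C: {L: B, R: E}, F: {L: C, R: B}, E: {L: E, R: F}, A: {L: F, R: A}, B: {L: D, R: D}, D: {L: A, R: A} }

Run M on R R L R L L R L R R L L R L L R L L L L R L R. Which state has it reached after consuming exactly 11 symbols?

start at C
read 'R': C → E
read 'R': E → F
read 'L': F → C
read 'R': C → E
read 'L': E → E
read 'L': E → E
read 'R': E → F
read 'L': F → C
read 'R': C → E
read 'R': E → F
read 'L': F → C
After 11 symbols: C.

C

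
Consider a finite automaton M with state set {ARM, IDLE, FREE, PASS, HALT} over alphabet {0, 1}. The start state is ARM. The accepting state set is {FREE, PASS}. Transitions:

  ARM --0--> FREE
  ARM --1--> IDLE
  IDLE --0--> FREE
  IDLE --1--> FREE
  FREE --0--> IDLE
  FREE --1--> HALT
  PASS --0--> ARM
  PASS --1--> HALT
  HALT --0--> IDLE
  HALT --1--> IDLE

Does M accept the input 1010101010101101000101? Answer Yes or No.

Yes

Trace: ARM -1-> IDLE -0-> FREE -1-> HALT -0-> IDLE -1-> FREE -0-> IDLE -1-> FREE -0-> IDLE -1-> FREE -0-> IDLE -1-> FREE -0-> IDLE -1-> FREE -1-> HALT -0-> IDLE -1-> FREE -0-> IDLE -0-> FREE -0-> IDLE -1-> FREE -0-> IDLE -1-> FREE
End state FREE is accepting.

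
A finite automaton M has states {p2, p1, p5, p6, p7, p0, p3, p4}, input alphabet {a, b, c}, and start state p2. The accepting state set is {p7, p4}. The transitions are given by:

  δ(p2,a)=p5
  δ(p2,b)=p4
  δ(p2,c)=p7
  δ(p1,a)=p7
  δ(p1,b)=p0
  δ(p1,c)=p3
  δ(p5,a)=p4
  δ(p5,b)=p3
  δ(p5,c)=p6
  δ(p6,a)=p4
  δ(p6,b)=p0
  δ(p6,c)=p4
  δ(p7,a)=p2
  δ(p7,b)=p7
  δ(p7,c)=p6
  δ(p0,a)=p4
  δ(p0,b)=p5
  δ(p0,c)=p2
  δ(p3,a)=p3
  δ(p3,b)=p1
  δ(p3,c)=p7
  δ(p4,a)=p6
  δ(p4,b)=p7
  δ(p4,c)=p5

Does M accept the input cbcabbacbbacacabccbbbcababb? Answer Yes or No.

Trace: p2 -c-> p7 -b-> p7 -c-> p6 -a-> p4 -b-> p7 -b-> p7 -a-> p2 -c-> p7 -b-> p7 -b-> p7 -a-> p2 -c-> p7 -a-> p2 -c-> p7 -a-> p2 -b-> p4 -c-> p5 -c-> p6 -b-> p0 -b-> p5 -b-> p3 -c-> p7 -a-> p2 -b-> p4 -a-> p6 -b-> p0 -b-> p5
End state p5 is not accepting.

No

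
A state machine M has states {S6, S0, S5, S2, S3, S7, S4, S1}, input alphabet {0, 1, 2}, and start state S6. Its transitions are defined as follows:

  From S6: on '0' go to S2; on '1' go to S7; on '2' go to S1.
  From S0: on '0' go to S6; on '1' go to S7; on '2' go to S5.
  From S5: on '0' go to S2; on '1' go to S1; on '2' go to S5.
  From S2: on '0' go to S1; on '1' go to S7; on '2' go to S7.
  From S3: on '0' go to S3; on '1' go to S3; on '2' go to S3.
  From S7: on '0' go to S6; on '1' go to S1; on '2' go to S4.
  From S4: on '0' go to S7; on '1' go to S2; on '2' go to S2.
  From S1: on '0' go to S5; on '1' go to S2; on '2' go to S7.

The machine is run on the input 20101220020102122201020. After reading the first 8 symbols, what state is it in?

S7

S6 → S1 → S5 → S1 → S5 → S1 → S7 → S4 → S7
After 8 symbols: S7.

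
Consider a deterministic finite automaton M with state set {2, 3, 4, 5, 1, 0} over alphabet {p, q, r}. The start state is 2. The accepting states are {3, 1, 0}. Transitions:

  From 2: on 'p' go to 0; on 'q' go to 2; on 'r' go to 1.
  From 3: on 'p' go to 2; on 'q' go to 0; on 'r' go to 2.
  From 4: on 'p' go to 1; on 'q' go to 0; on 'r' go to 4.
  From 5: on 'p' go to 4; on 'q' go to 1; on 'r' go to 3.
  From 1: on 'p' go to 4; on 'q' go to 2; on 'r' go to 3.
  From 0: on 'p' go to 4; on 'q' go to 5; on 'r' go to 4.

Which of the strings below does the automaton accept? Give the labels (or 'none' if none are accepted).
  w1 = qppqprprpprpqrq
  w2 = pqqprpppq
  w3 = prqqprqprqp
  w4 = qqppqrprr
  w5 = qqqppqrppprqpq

w5

w1: Trace: 2 -q-> 2 -p-> 0 -p-> 4 -q-> 0 -p-> 4 -r-> 4 -p-> 1 -r-> 3 -p-> 2 -p-> 0 -r-> 4 -p-> 1 -q-> 2 -r-> 1 -q-> 2  → end 2, rejected
w2: Trace: 2 -p-> 0 -q-> 5 -q-> 1 -p-> 4 -r-> 4 -p-> 1 -p-> 4 -p-> 1 -q-> 2  → end 2, rejected
w3: Trace: 2 -p-> 0 -r-> 4 -q-> 0 -q-> 5 -p-> 4 -r-> 4 -q-> 0 -p-> 4 -r-> 4 -q-> 0 -p-> 4  → end 4, rejected
w4: Trace: 2 -q-> 2 -q-> 2 -p-> 0 -p-> 4 -q-> 0 -r-> 4 -p-> 1 -r-> 3 -r-> 2  → end 2, rejected
w5: Trace: 2 -q-> 2 -q-> 2 -q-> 2 -p-> 0 -p-> 4 -q-> 0 -r-> 4 -p-> 1 -p-> 4 -p-> 1 -r-> 3 -q-> 0 -p-> 4 -q-> 0  → end 0, accepted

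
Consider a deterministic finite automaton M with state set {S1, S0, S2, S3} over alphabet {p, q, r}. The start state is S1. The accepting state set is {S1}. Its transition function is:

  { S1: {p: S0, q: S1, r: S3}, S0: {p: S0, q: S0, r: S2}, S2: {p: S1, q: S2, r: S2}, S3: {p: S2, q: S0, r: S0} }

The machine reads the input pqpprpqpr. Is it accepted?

S1 → S0 → S0 → S0 → S0 → S2 → S1 → S1 → S0 → S2
End state S2 is not accepting.

No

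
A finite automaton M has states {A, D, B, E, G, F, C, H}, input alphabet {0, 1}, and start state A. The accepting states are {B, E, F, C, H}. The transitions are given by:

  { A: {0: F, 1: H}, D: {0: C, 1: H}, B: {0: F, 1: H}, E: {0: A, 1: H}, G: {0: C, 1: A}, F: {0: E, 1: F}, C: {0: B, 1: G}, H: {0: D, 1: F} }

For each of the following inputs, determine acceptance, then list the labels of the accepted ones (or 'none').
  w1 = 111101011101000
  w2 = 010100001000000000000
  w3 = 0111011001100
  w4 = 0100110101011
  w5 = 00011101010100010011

w1, w2, w4

w1: A → H → F → F → F → E → H → D → H → F → F → E → H → D → C → B  → end B, accepted
w2: A → F → F → E → H → D → C → B → F → F → E → A → F → E → A → F → E → A → F → E → A → F  → end F, accepted
w3: A → F → F → F → F → E → H → F → E → A → H → F → E → A  → end A, rejected
w4: A → F → F → E → A → H → F → E → H → D → H → D → H → F  → end F, accepted
w5: A → F → E → A → H → F → F → E → H → D → H → D → H → D → C → B → H → D → C → G → A  → end A, rejected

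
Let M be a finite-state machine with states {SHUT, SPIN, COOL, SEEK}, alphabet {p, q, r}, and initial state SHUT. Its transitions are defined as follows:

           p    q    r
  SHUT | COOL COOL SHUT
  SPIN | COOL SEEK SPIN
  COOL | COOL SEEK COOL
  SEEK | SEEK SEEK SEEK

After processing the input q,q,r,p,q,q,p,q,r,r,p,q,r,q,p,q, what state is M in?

start at SHUT
read 'q': SHUT → COOL
read 'q': COOL → SEEK
read 'r': SEEK → SEEK
read 'p': SEEK → SEEK
read 'q': SEEK → SEEK
read 'q': SEEK → SEEK
read 'p': SEEK → SEEK
read 'q': SEEK → SEEK
read 'r': SEEK → SEEK
read 'r': SEEK → SEEK
read 'p': SEEK → SEEK
read 'q': SEEK → SEEK
read 'r': SEEK → SEEK
read 'q': SEEK → SEEK
read 'p': SEEK → SEEK
read 'q': SEEK → SEEK

SEEK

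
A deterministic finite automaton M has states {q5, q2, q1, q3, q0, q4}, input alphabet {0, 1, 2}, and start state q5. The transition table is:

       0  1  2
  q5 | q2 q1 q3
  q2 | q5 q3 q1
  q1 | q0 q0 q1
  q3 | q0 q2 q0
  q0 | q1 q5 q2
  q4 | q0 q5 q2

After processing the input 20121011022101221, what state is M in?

q0

q5 → q3 → q0 → q5 → q3 → q2 → q5 → q1 → q0 → q1 → q1 → q1 → q0 → q1 → q0 → q2 → q1 → q0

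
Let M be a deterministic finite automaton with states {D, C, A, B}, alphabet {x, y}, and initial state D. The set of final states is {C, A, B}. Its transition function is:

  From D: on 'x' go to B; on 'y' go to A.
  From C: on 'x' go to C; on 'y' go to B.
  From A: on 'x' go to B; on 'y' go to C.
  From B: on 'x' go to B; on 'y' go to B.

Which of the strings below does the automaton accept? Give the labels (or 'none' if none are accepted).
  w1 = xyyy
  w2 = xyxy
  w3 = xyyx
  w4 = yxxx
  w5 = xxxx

w1, w2, w3, w4, w5

w1: Trace: D -x-> B -y-> B -y-> B -y-> B  → end B, accepted
w2: Trace: D -x-> B -y-> B -x-> B -y-> B  → end B, accepted
w3: Trace: D -x-> B -y-> B -y-> B -x-> B  → end B, accepted
w4: Trace: D -y-> A -x-> B -x-> B -x-> B  → end B, accepted
w5: Trace: D -x-> B -x-> B -x-> B -x-> B  → end B, accepted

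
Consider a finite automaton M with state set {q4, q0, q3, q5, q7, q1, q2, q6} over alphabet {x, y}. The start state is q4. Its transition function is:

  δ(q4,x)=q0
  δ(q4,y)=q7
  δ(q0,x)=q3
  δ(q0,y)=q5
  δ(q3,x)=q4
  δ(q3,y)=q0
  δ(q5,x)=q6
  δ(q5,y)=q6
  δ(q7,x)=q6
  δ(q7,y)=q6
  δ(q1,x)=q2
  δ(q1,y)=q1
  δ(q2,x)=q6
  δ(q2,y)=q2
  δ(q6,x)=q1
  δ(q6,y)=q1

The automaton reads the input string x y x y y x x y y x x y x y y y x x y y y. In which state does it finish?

Trace: q4 -x-> q0 -y-> q5 -x-> q6 -y-> q1 -y-> q1 -x-> q2 -x-> q6 -y-> q1 -y-> q1 -x-> q2 -x-> q6 -y-> q1 -x-> q2 -y-> q2 -y-> q2 -y-> q2 -x-> q6 -x-> q1 -y-> q1 -y-> q1 -y-> q1

q1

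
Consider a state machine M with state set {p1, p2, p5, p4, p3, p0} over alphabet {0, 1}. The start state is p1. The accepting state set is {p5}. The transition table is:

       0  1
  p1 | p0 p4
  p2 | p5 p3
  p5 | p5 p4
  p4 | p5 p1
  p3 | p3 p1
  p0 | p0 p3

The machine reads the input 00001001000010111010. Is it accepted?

No

start at p1
read '0': p1 → p0
read '0': p0 → p0
read '0': p0 → p0
read '0': p0 → p0
read '1': p0 → p3
read '0': p3 → p3
read '0': p3 → p3
read '1': p3 → p1
read '0': p1 → p0
read '0': p0 → p0
read '0': p0 → p0
read '0': p0 → p0
read '1': p0 → p3
read '0': p3 → p3
read '1': p3 → p1
read '1': p1 → p4
read '1': p4 → p1
read '0': p1 → p0
read '1': p0 → p3
read '0': p3 → p3
End state p3 is not accepting.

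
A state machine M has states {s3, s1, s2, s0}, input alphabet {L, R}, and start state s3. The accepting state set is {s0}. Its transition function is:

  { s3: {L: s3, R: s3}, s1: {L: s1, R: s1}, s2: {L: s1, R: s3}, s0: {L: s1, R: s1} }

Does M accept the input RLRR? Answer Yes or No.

s3 → s3 → s3 → s3 → s3
End state s3 is not accepting.

No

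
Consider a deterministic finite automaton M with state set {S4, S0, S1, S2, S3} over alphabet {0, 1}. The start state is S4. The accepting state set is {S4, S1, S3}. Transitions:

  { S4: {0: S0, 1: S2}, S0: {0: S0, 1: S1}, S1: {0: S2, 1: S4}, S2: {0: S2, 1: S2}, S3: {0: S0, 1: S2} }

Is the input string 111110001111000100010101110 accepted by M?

No

Trace: S4 -1-> S2 -1-> S2 -1-> S2 -1-> S2 -1-> S2 -0-> S2 -0-> S2 -0-> S2 -1-> S2 -1-> S2 -1-> S2 -1-> S2 -0-> S2 -0-> S2 -0-> S2 -1-> S2 -0-> S2 -0-> S2 -0-> S2 -1-> S2 -0-> S2 -1-> S2 -0-> S2 -1-> S2 -1-> S2 -1-> S2 -0-> S2
End state S2 is not accepting.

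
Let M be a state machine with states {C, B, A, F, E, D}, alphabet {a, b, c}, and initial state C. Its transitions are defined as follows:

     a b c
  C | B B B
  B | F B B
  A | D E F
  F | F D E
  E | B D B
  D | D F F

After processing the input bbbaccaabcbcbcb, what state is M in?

D

start at C
read 'b': C → B
read 'b': B → B
read 'b': B → B
read 'a': B → F
read 'c': F → E
read 'c': E → B
read 'a': B → F
read 'a': F → F
read 'b': F → D
read 'c': D → F
read 'b': F → D
read 'c': D → F
read 'b': F → D
read 'c': D → F
read 'b': F → D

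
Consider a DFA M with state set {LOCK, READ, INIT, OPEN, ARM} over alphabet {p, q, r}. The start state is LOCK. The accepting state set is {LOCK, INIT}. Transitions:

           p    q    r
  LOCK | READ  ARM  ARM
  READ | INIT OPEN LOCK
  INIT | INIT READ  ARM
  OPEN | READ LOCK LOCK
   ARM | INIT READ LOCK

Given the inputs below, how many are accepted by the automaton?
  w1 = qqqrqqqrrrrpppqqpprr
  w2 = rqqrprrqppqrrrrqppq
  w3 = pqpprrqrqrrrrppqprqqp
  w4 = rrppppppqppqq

1

w1: Trace: LOCK -q-> ARM -q-> READ -q-> OPEN -r-> LOCK -q-> ARM -q-> READ -q-> OPEN -r-> LOCK -r-> ARM -r-> LOCK -r-> ARM -p-> INIT -p-> INIT -p-> INIT -q-> READ -q-> OPEN -p-> READ -p-> INIT -r-> ARM -r-> LOCK  → end LOCK, accepted
w2: Trace: LOCK -r-> ARM -q-> READ -q-> OPEN -r-> LOCK -p-> READ -r-> LOCK -r-> ARM -q-> READ -p-> INIT -p-> INIT -q-> READ -r-> LOCK -r-> ARM -r-> LOCK -r-> ARM -q-> READ -p-> INIT -p-> INIT -q-> READ  → end READ, rejected
w3: Trace: LOCK -p-> READ -q-> OPEN -p-> READ -p-> INIT -r-> ARM -r-> LOCK -q-> ARM -r-> LOCK -q-> ARM -r-> LOCK -r-> ARM -r-> LOCK -r-> ARM -p-> INIT -p-> INIT -q-> READ -p-> INIT -r-> ARM -q-> READ -q-> OPEN -p-> READ  → end READ, rejected
w4: Trace: LOCK -r-> ARM -r-> LOCK -p-> READ -p-> INIT -p-> INIT -p-> INIT -p-> INIT -p-> INIT -q-> READ -p-> INIT -p-> INIT -q-> READ -q-> OPEN  → end OPEN, rejected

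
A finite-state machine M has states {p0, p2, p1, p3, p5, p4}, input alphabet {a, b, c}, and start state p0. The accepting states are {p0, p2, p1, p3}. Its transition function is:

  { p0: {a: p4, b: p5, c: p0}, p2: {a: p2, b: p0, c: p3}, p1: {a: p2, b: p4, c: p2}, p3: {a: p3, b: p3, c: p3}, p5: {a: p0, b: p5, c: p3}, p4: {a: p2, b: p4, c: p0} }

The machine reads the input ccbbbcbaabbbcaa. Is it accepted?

Yes

p0 → p0 → p0 → p5 → p5 → p5 → p3 → p3 → p3 → p3 → p3 → p3 → p3 → p3 → p3 → p3
End state p3 is accepting.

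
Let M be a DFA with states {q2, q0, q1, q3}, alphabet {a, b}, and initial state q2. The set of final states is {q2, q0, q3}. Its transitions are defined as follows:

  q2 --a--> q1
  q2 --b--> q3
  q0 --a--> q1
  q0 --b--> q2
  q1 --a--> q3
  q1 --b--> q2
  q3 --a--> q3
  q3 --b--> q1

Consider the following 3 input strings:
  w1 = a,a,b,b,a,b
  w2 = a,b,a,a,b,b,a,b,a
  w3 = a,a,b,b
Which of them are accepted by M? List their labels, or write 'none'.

w1, w3

w1: q2 → q1 → q3 → q1 → q2 → q1 → q2  → end q2, accepted
w2: q2 → q1 → q2 → q1 → q3 → q1 → q2 → q1 → q2 → q1  → end q1, rejected
w3: q2 → q1 → q3 → q1 → q2  → end q2, accepted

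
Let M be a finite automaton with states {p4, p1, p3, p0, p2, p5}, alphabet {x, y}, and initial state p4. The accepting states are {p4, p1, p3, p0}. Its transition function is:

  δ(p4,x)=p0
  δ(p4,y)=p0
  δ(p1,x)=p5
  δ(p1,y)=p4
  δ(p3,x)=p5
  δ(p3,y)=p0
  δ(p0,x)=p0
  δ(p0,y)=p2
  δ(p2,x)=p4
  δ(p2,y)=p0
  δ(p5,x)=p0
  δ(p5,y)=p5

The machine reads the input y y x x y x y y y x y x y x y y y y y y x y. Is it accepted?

No

Trace: p4 -y-> p0 -y-> p2 -x-> p4 -x-> p0 -y-> p2 -x-> p4 -y-> p0 -y-> p2 -y-> p0 -x-> p0 -y-> p2 -x-> p4 -y-> p0 -x-> p0 -y-> p2 -y-> p0 -y-> p2 -y-> p0 -y-> p2 -y-> p0 -x-> p0 -y-> p2
End state p2 is not accepting.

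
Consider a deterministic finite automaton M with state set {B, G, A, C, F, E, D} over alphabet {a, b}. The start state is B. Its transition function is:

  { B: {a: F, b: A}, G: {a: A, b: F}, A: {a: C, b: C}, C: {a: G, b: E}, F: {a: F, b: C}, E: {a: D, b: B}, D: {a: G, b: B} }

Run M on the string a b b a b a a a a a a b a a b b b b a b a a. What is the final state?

start at B
read 'a': B → F
read 'b': F → C
read 'b': C → E
read 'a': E → D
read 'b': D → B
read 'a': B → F
read 'a': F → F
read 'a': F → F
read 'a': F → F
read 'a': F → F
read 'a': F → F
read 'b': F → C
read 'a': C → G
read 'a': G → A
read 'b': A → C
read 'b': C → E
read 'b': E → B
read 'b': B → A
read 'a': A → C
read 'b': C → E
read 'a': E → D
read 'a': D → G

G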